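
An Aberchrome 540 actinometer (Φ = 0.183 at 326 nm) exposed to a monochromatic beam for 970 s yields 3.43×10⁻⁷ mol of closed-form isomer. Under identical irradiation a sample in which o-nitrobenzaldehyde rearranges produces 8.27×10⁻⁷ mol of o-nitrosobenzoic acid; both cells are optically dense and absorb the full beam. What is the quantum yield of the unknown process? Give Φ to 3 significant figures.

Φ = 0.441

Photons absorbed by the actinometer: 3.43×10⁻⁷ / 0.183 = 1.874×10⁻⁶ mol.
Φ(unknown) = 8.27×10⁻⁷ / 1.874×10⁻⁶ = 0.441.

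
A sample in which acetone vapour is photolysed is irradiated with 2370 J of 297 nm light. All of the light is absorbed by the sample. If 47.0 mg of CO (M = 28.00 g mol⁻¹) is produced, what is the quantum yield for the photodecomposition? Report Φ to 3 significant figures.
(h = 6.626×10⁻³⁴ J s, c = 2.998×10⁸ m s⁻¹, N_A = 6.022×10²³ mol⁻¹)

Φ = 0.285

Product: 47.0 mg / 28.00 g mol⁻¹ = 0.001679 mol.
Photon energy at 297 nm: hc/λ = (6.626×10⁻³⁴)(2.998×10⁸)/(297×10⁻⁹) = 6.688×10⁻¹⁹ J.
Photons incident: 2370 / 6.688×10⁻¹⁹ = 3.544×10²¹, i.e. 3.544×10²¹/6.022×10²³ = 0.005885 mol.
Φ = 0.001679 mol / 0.005885 mol photons = 0.285.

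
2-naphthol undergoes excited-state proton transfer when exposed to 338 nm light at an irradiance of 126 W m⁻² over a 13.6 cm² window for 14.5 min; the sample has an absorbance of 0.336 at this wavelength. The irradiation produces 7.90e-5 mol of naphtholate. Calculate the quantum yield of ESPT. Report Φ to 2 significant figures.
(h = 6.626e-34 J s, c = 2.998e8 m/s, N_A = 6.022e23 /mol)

Photon energy at 338 nm: hc/λ = (6.626e-34)(2.998e8)/(338e-9) = 5.877e-19 J.
Energy delivered: (126 W m⁻²)(13.6e-4 m²)(870 s) = 149.1 J.
Photons incident: 149.1 / 5.877e-19 = 2.537e20, i.e. 2.537e20/6.022e23 = 4.213e-4 mol.
Fraction absorbed: 1 − 10^(−0.336) = 0.5387.
Photons absorbed: 0.5387 × 4.213e-4 = 2.270e-4 mol.
Φ = 7.90e-5 mol / 2.270e-4 mol photons = 0.35.

Φ = 0.35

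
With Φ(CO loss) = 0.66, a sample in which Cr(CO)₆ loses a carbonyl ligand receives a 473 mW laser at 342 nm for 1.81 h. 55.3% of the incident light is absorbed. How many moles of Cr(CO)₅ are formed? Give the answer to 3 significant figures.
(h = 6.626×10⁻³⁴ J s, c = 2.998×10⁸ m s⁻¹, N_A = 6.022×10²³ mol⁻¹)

0.00322 mol

Photon energy at 342 nm: hc/λ = (6.626×10⁻³⁴)(2.998×10⁸)/(342×10⁻⁹) = 5.808×10⁻¹⁹ J.
Energy delivered: (473 mW)(6516 s) = 3082 J.
Photons incident: 3082 / 5.808×10⁻¹⁹ = 5.306×10²¹, i.e. 5.306×10²¹/6.022×10²³ = 0.008811 mol.
Photons absorbed: 0.553 × 0.008811 = 0.004872 mol.
Product: Φ × n_abs = 0.66 × 0.004872 = 0.003216 mol.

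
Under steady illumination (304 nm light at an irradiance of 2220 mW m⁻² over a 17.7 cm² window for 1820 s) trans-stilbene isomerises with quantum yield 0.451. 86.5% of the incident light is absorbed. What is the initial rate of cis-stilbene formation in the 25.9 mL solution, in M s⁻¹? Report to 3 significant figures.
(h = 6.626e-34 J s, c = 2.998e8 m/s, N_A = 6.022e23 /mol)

Photon energy at 304 nm: hc/λ = (6.626e-34)(2.998e8)/(304e-9) = 6.534e-19 J.
Energy delivered: (2220 mW m⁻²)(17.7e-4 m²)(1820 s) = 7.152 J.
Photons incident: 7.152 / 6.534e-19 = 1.095e19, i.e. 1.095e19/6.022e23 = 1.818e-5 mol.
Photons absorbed: 0.865 × 1.818e-5 = 1.573e-5 mol.
Product formed: 0.451 × 1.573e-5 = 7.094e-6 mol.
Rate: 7.094e-6 mol / (1820 s × 0.0259 L) = 1.50e-7 M s⁻¹.

1.50e-7 M s⁻¹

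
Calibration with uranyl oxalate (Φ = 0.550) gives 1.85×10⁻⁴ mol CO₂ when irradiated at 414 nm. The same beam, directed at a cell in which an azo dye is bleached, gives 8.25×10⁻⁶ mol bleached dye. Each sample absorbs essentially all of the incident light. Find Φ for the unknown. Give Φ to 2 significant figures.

Φ = 0.025

Photons absorbed by the actinometer: 1.85×10⁻⁴ / 0.550 = 3.364×10⁻⁴ mol.
Φ(unknown) = 8.25×10⁻⁶ / 3.364×10⁻⁴ = 0.025.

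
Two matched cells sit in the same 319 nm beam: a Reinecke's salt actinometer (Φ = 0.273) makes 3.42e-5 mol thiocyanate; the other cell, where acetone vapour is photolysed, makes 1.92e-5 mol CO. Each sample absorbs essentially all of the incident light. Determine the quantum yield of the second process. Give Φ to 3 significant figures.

Φ = 0.153

Photons absorbed by the actinometer: 3.42e-5 / 0.273 = 1.253e-4 mol.
Φ(unknown) = 1.92e-5 / 1.253e-4 = 0.153.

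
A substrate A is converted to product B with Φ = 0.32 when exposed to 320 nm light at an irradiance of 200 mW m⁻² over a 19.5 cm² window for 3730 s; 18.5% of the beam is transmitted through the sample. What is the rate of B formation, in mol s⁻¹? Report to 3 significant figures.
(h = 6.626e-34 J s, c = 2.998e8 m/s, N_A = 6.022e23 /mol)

Photon energy at 320 nm: hc/λ = (6.626e-34)(2.998e8)/(320e-9) = 6.208e-19 J.
Energy delivered: (200 mW m⁻²)(19.5e-4 m²)(3730 s) = 1.455 J.
Photons incident: 1.455 / 6.208e-19 = 2.344e18, i.e. 2.344e18/6.022e23 = 3.892e-6 mol.
Fraction absorbed: 1 − 18.5/100 = 0.8150.
Photons absorbed: 0.8150 × 3.892e-6 = 3.172e-6 mol.
Product formed: 0.32 × 3.172e-6 = 1.015e-6 mol.
Rate: 1.015e-6 / 3730 s = 2.72e-10 mol s⁻¹.

2.72e-10 mol s⁻¹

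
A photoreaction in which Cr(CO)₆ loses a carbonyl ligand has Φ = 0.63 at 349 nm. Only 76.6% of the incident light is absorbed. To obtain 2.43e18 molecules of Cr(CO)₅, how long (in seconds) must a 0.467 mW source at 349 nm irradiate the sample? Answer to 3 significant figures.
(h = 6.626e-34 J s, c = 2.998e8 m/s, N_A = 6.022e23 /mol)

Product: 2.43e18 / 6.022e23 = 4.035e-6 mol.
Photons that must be absorbed: 4.035e-6 / 0.63 = 6.405e-6 mol.
Incident photons needed: 6.405e-6 / 0.766 = 8.362e-6 mol.
Photon energy: hc/λ = 5.692e-19 J; per mole, 3.428e5 J mol⁻¹.
Energy required: 8.362e-6 × 3.428e5 = 2.866 J.
Time: 2.866 J / 0.000467 W = 6140 s.

t ≈ 6140 s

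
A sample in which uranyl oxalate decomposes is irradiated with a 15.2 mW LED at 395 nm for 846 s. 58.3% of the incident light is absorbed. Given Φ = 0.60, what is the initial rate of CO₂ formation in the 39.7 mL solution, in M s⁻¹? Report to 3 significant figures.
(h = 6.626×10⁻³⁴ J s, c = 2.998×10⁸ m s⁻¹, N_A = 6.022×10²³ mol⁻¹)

Photon energy at 395 nm: hc/λ = (6.626×10⁻³⁴)(2.998×10⁸)/(395×10⁻⁹) = 5.029×10⁻¹⁹ J.
Energy delivered: (15.2 mW)(846 s) = 12.86 J.
Photons incident: 12.86 / 5.029×10⁻¹⁹ = 2.557×10¹⁹, i.e. 2.557×10¹⁹/6.022×10²³ = 4.246×10⁻⁵ mol.
Photons absorbed: 0.583 × 4.246×10⁻⁵ = 2.475×10⁻⁵ mol.
Product formed: 0.60 × 2.475×10⁻⁵ = 1.485×10⁻⁵ mol.
Rate: 1.485×10⁻⁵ mol / (846 s × 0.0397 L) = 4.42×10⁻⁷ M s⁻¹.

4.42×10⁻⁷ M s⁻¹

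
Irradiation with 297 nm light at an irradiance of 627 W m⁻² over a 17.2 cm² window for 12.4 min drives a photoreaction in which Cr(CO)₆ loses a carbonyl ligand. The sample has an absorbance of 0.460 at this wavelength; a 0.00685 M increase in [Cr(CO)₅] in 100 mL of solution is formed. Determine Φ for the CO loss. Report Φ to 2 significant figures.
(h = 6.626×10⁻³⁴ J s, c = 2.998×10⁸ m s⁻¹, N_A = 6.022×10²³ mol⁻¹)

Φ = 0.53

Product: (0.00685 M)(0.1 L) = 6.850×10⁻⁴ mol.
Photon energy at 297 nm: hc/λ = (6.626×10⁻³⁴)(2.998×10⁸)/(297×10⁻⁹) = 6.688×10⁻¹⁹ J.
Energy delivered: (627 W m⁻²)(17.2×10⁻⁴ m²)(744 s) = 802.4 J.
Photons incident: 802.4 / 6.688×10⁻¹⁹ = 1.200×10²¹, i.e. 1.200×10²¹/6.022×10²³ = 0.001993 mol.
Fraction absorbed: 1 − 10^(−0.460) = 0.6533.
Photons absorbed: 0.6533 × 0.001993 = 0.001302 mol.
Φ = 6.850×10⁻⁴ mol / 0.001302 mol photons = 0.53.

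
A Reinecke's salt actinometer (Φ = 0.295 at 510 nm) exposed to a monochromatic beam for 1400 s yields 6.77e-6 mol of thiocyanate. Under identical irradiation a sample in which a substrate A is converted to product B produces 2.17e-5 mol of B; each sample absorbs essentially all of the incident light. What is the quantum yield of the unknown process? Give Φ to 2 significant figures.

Photons absorbed by the actinometer: 6.77e-6 / 0.295 = 2.295e-5 mol.
Φ(unknown) = 2.17e-5 / 2.295e-5 = 0.95.

Φ = 0.95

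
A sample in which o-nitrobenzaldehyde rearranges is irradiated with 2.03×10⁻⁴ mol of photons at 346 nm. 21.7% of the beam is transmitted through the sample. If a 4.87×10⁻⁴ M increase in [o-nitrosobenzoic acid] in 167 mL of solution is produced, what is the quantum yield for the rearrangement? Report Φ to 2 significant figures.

Product: (4.87×10⁻⁴ M)(0.167 L) = 8.133×10⁻⁵ mol.
Fraction absorbed: 1 − 21.7/100 = 0.7830.
Photons absorbed: 0.7830 × 2.03×10⁻⁴ = 1.589×10⁻⁴ mol.
Φ = 8.133×10⁻⁵ mol / 1.589×10⁻⁴ mol photons = 0.51.

Φ = 0.51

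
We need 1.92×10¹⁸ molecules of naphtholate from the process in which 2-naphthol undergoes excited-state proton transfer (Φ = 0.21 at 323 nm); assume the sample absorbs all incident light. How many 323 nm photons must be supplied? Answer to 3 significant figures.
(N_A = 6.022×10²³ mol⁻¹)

Product: 1.92×10¹⁸ / 6.022×10²³ = 3.188×10⁻⁶ mol.
Photons that must be absorbed: 3.188×10⁻⁶ / 0.21 = 1.518×10⁻⁵ mol.
Photon count: 1.518×10⁻⁵ × 6.022×10²³ = 9.14×10¹⁸.

9.14×10¹⁸ photons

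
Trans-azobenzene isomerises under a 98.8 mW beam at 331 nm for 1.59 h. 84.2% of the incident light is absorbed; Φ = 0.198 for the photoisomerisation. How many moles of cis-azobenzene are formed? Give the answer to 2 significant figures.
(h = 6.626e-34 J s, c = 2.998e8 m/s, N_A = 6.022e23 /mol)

2.6e-4 mol

Photon energy at 331 nm: hc/λ = (6.626e-34)(2.998e8)/(331e-9) = 6.001e-19 J.
Energy delivered: (98.8 mW)(5724 s) = 565.5 J.
Photons incident: 565.5 / 6.001e-19 = 9.423e20, i.e. 9.423e20/6.022e23 = 0.001565 mol.
Photons absorbed: 0.842 × 0.001565 = 0.001318 mol.
Product: Φ × n_abs = 0.198 × 0.001318 = 2.610e-4 mol.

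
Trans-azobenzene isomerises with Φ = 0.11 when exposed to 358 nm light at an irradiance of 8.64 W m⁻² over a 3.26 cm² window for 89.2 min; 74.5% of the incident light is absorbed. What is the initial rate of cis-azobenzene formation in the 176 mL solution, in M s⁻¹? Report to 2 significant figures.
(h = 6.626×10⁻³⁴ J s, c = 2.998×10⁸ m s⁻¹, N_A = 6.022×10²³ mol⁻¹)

Photon energy at 358 nm: hc/λ = (6.626×10⁻³⁴)(2.998×10⁸)/(358×10⁻⁹) = 5.549×10⁻¹⁹ J.
Energy delivered: (8.64 W m⁻²)(3.26×10⁻⁴ m²)(5352 s) = 15.07 J.
Photons incident: 15.07 / 5.549×10⁻¹⁹ = 2.716×10¹⁹, i.e. 2.716×10¹⁹/6.022×10²³ = 4.510×10⁻⁵ mol.
Photons absorbed: 0.745 × 4.510×10⁻⁵ = 3.360×10⁻⁵ mol.
Product formed: 0.11 × 3.360×10⁻⁵ = 3.696×10⁻⁶ mol.
Rate: 3.696×10⁻⁶ mol / (5352 s × 0.176 L) = 3.9×10⁻⁹ M s⁻¹.

3.9×10⁻⁹ M s⁻¹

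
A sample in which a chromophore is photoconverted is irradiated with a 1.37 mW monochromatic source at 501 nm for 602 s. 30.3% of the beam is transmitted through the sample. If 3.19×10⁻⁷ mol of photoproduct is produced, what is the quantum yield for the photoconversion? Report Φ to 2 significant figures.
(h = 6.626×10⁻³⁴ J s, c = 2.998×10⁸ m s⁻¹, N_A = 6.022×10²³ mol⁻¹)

Φ = 0.13

Photon energy at 501 nm: hc/λ = (6.626×10⁻³⁴)(2.998×10⁸)/(501×10⁻⁹) = 3.965×10⁻¹⁹ J.
Energy delivered: (1.37 mW)(602 s) = 0.8247 J.
Photons incident: 0.8247 / 3.965×10⁻¹⁹ = 2.080×10¹⁸, i.e. 2.080×10¹⁸/6.022×10²³ = 3.454×10⁻⁶ mol.
Fraction absorbed: 1 − 30.3/100 = 0.6970.
Photons absorbed: 0.6970 × 3.454×10⁻⁶ = 2.407×10⁻⁶ mol.
Φ = 3.19×10⁻⁷ mol / 2.407×10⁻⁶ mol photons = 0.13.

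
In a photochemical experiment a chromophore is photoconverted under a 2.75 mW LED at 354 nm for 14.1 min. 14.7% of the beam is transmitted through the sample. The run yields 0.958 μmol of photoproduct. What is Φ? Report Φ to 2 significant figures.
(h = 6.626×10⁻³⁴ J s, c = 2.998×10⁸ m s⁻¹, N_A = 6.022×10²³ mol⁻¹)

Product: 0.958 μmol = 9.58×10⁻⁷ mol.
Photon energy at 354 nm: hc/λ = (6.626×10⁻³⁴)(2.998×10⁸)/(354×10⁻⁹) = 5.612×10⁻¹⁹ J.
Energy delivered: (2.75 mW)(846 s) = 2.327 J.
Photons incident: 2.327 / 5.612×10⁻¹⁹ = 4.146×10¹⁸, i.e. 4.146×10¹⁸/6.022×10²³ = 6.885×10⁻⁶ mol.
Fraction absorbed: 1 − 14.7/100 = 0.8530.
Photons absorbed: 0.8530 × 6.885×10⁻⁶ = 5.873×10⁻⁶ mol.
Φ = 9.58×10⁻⁷ mol / 5.873×10⁻⁶ mol photons = 0.16.

Φ = 0.16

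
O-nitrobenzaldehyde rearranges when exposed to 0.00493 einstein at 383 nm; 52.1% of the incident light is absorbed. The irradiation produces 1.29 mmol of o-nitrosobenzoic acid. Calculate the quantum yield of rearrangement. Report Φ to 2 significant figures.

Φ = 0.50

Product: 1.29 mmol = 0.00129 mol.
Photons absorbed: 0.521 × 0.00493 = 0.002569 mol.
Φ = 0.00129 mol / 0.002569 mol photons = 0.50.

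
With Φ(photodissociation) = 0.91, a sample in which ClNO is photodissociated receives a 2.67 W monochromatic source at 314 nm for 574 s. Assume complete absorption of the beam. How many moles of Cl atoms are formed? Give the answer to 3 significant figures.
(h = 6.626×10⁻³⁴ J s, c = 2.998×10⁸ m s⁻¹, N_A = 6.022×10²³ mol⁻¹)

Photon energy at 314 nm: hc/λ = (6.626×10⁻³⁴)(2.998×10⁸)/(314×10⁻⁹) = 6.326×10⁻¹⁹ J.
Energy delivered: (2.67 W)(574 s) = 1533 J.
Photons incident: 1533 / 6.326×10⁻¹⁹ = 2.423×10²¹, i.e. 2.423×10²¹/6.022×10²³ = 0.004024 mol.
Product: Φ × n_abs = 0.91 × 0.004024 = 0.003662 mol.

0.00366 mol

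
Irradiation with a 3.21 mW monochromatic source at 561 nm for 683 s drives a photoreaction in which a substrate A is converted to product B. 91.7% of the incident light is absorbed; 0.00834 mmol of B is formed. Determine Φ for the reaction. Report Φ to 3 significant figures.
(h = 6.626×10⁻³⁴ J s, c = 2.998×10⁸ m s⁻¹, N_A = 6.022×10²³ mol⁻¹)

Φ = 0.885

Product: 0.00834 mmol = 8.34×10⁻⁶ mol.
Photon energy at 561 nm: hc/λ = (6.626×10⁻³⁴)(2.998×10⁸)/(561×10⁻⁹) = 3.541×10⁻¹⁹ J.
Energy delivered: (3.21 mW)(683 s) = 2.192 J.
Photons incident: 2.192 / 3.541×10⁻¹⁹ = 6.190×10¹⁸, i.e. 6.190×10¹⁸/6.022×10²³ = 1.028×10⁻⁵ mol.
Photons absorbed: 0.917 × 1.028×10⁻⁵ = 9.427×10⁻⁶ mol.
Φ = 8.34×10⁻⁶ mol / 9.427×10⁻⁶ mol photons = 0.885.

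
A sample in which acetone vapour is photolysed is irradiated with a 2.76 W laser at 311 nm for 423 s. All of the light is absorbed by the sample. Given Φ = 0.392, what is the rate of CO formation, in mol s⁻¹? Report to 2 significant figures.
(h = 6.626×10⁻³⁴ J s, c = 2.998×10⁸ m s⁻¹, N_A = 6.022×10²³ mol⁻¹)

Photon energy at 311 nm: hc/λ = (6.626×10⁻³⁴)(2.998×10⁸)/(311×10⁻⁹) = 6.387×10⁻¹⁹ J.
Energy delivered: (2.76 W)(423 s) = 1167 J.
Photons incident: 1167 / 6.387×10⁻¹⁹ = 1.827×10²¹, i.e. 1.827×10²¹/6.022×10²³ = 0.003034 mol.
Product formed: 0.392 × 0.003034 = 0.001189 mol.
Rate: 0.001189 / 423 s = 2.8×10⁻⁶ mol s⁻¹.

2.8×10⁻⁶ mol s⁻¹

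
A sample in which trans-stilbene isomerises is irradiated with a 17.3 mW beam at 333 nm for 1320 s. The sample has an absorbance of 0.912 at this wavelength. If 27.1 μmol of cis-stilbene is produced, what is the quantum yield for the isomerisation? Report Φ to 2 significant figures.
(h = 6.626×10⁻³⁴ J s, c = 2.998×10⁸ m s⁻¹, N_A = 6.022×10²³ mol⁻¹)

Product: 27.1 μmol = 2.71×10⁻⁵ mol.
Photon energy at 333 nm: hc/λ = (6.626×10⁻³⁴)(2.998×10⁸)/(333×10⁻⁹) = 5.965×10⁻¹⁹ J.
Energy delivered: (17.3 mW)(1320 s) = 22.84 J.
Photons incident: 22.84 / 5.965×10⁻¹⁹ = 3.829×10¹⁹, i.e. 3.829×10¹⁹/6.022×10²³ = 6.358×10⁻⁵ mol.
Fraction absorbed: 1 − 10^(−0.912) = 0.8775.
Photons absorbed: 0.8775 × 6.358×10⁻⁵ = 5.579×10⁻⁵ mol.
Φ = 2.71×10⁻⁵ mol / 5.579×10⁻⁵ mol photons = 0.49.

Φ = 0.49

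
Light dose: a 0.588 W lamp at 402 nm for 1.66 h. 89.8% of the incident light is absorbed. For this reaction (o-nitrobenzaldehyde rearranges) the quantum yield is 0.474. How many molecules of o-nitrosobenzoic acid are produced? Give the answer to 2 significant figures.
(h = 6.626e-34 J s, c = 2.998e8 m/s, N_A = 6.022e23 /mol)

Photon energy at 402 nm: hc/λ = (6.626e-34)(2.998e8)/(402e-9) = 4.941e-19 J.
Energy delivered: (0.588 W)(5976 s) = 3514 J.
Photons incident: 3514 / 4.941e-19 = 7.112e21, i.e. 7.112e21/6.022e23 = 0.01181 mol.
Photons absorbed: 0.898 × 0.01181 = 0.01061 mol.
Product: Φ × n_abs = 0.474 × 0.01061 = 0.005029 mol.
As a count: 0.005029 × 6.022e23 = 3.0e21.

3.0e21 molecules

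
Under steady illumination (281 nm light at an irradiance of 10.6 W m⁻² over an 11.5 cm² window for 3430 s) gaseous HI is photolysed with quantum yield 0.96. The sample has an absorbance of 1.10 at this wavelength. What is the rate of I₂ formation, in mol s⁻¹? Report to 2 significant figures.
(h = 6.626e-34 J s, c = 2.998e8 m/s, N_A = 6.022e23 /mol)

2.5e-8 mol s⁻¹

Photon energy at 281 nm: hc/λ = (6.626e-34)(2.998e8)/(281e-9) = 7.069e-19 J.
Energy delivered: (10.6 W m⁻²)(11.5e-4 m²)(3430 s) = 41.81 J.
Photons incident: 41.81 / 7.069e-19 = 5.915e19, i.e. 5.915e19/6.022e23 = 9.822e-5 mol.
Fraction absorbed: 1 − 10^(−1.10) = 0.9206.
Photons absorbed: 0.9206 × 9.822e-5 = 9.042e-5 mol.
Product formed: 0.96 × 9.042e-5 = 8.680e-5 mol.
Rate: 8.680e-5 / 3430 s = 2.5e-8 mol s⁻¹.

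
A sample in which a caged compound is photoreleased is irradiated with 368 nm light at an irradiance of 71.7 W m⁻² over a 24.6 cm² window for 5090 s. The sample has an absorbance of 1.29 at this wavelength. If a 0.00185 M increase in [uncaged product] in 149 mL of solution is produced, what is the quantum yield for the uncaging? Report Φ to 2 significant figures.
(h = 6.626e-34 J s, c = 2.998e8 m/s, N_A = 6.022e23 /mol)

Φ = 0.11

Product: (0.00185 M)(0.149 L) = 2.757e-4 mol.
Photon energy at 368 nm: hc/λ = (6.626e-34)(2.998e8)/(368e-9) = 5.398e-19 J.
Energy delivered: (71.7 W m⁻²)(24.6e-4 m²)(5090 s) = 897.8 J.
Photons incident: 897.8 / 5.398e-19 = 1.663e21, i.e. 1.663e21/6.022e23 = 0.002762 mol.
Fraction absorbed: 1 − 10^(−1.29) = 0.9487.
Photons absorbed: 0.9487 × 0.002762 = 0.002620 mol.
Φ = 2.757e-4 mol / 0.002620 mol photons = 0.11.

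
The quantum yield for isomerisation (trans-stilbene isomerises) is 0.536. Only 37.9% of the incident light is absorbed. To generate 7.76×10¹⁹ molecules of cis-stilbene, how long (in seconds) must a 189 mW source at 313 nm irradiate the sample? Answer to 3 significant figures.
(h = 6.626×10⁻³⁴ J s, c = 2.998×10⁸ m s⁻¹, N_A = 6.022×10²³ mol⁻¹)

Product: 7.76×10¹⁹ / 6.022×10²³ = 1.289×10⁻⁴ mol.
Photons that must be absorbed: 1.289×10⁻⁴ / 0.536 = 2.405×10⁻⁴ mol.
Incident photons needed: 2.405×10⁻⁴ / 0.379 = 6.346×10⁻⁴ mol.
Photon energy: hc/λ = 6.347×10⁻¹⁹ J; per mole, 3.822×10⁵ J mol⁻¹.
Energy required: 6.346×10⁻⁴ × 3.822×10⁵ = 242.5 J.
Time: 242.5 J / 0.189 W = 1280 s.

t ≈ 1280 s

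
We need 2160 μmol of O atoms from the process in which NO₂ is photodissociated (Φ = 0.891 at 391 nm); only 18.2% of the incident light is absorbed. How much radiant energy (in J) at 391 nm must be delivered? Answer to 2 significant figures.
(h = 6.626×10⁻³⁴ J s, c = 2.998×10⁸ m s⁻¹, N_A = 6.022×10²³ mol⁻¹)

Product: 2160 μmol = 0.00216 mol.
Photons that must be absorbed: 0.00216 / 0.891 = 0.002424 mol.
Incident photons needed: 0.002424 / 0.182 = 0.01332 mol.
Photon energy: hc/λ = 5.080×10⁻¹⁹ J; per mole, 3.059×10⁵ J mol⁻¹.
Energy required: 0.01332 × 3.059×10⁵ = 4100 J.

4100 J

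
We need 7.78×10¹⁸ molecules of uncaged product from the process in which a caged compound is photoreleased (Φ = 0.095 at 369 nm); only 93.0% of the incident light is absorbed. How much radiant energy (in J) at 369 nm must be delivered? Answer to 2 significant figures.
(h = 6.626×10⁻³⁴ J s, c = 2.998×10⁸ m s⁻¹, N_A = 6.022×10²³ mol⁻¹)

47 J

Product: 7.78×10¹⁸ / 6.022×10²³ = 1.292×10⁻⁵ mol.
Photons that must be absorbed: 1.292×10⁻⁵ / 0.095 = 1.360×10⁻⁴ mol.
Incident photons needed: 1.360×10⁻⁴ / 0.930 = 1.462×10⁻⁴ mol.
Photon energy: hc/λ = 5.383×10⁻¹⁹ J; per mole, 3.242×10⁵ J mol⁻¹.
Energy required: 1.462×10⁻⁴ × 3.242×10⁵ = 47 J.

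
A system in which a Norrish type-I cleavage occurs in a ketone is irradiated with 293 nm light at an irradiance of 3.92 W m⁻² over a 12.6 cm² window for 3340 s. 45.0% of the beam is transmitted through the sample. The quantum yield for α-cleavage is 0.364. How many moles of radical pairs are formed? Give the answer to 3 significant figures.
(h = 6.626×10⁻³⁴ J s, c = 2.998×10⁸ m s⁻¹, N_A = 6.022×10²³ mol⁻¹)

Photon energy at 293 nm: hc/λ = (6.626×10⁻³⁴)(2.998×10⁸)/(293×10⁻⁹) = 6.780×10⁻¹⁹ J.
Energy delivered: (3.92 W m⁻²)(12.6×10⁻⁴ m²)(3340 s) = 16.50 J.
Photons incident: 16.50 / 6.780×10⁻¹⁹ = 2.434×10¹⁹, i.e. 2.434×10¹⁹/6.022×10²³ = 4.042×10⁻⁵ mol.
Fraction absorbed: 1 − 45.0/100 = 0.5500.
Photons absorbed: 0.5500 × 4.042×10⁻⁵ = 2.223×10⁻⁵ mol.
Product: Φ × n_abs = 0.364 × 2.223×10⁻⁵ = 8.092×10⁻⁶ mol.

8.09×10⁻⁶ mol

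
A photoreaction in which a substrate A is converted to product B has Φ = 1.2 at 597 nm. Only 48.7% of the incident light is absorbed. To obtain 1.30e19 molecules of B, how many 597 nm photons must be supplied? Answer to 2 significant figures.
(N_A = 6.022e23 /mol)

2.2e19 photons

Product: 1.30e19 / 6.022e23 = 2.159e-5 mol.
Photons that must be absorbed: 2.159e-5 / 1.2 = 1.799e-5 mol.
Incident photons needed: 1.799e-5 / 0.487 = 3.694e-5 mol.
Photon count: 3.694e-5 × 6.022e23 = 2.2e19.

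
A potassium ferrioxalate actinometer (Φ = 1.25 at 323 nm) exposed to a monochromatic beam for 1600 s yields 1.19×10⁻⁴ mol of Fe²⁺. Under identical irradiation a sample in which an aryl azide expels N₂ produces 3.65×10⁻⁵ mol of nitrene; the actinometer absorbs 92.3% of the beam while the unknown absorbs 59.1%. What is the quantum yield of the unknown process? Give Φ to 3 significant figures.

Photons absorbed by the actinometer: 1.19×10⁻⁴ / 1.25 = 9.520×10⁻⁵ mol.
Incident flux: 9.520×10⁻⁵ / 0.923 = 1.031×10⁻⁴ einstein.
Absorbed by unknown: 0.591 × 1.031×10⁻⁴ = 6.093×10⁻⁵ mol.
Φ(unknown) = 3.65×10⁻⁵ / 6.093×10⁻⁵ = 0.599.

Φ = 0.599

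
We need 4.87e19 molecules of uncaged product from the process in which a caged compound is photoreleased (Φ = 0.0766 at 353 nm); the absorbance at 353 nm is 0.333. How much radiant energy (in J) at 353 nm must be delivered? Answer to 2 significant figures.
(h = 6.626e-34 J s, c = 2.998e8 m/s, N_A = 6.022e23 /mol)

670 J

Product: 4.87e19 / 6.022e23 = 8.087e-5 mol.
Photons that must be absorbed: 8.087e-5 / 0.0766 = 0.001056 mol.
Fraction absorbed: 1 − 10^(−0.333) = 0.5355.
Incident photons needed: 0.001056 / 0.5355 = 0.001972 mol.
Photon energy: hc/λ = 5.627e-19 J; per mole, 3.389e5 J mol⁻¹.
Energy required: 0.001972 × 3.389e5 = 670 J.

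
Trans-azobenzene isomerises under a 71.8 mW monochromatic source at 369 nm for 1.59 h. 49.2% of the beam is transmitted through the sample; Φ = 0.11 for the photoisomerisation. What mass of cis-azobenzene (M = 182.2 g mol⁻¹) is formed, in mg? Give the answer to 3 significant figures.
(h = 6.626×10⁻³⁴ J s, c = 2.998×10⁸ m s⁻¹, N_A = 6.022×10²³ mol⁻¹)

12.9 mg

Photon energy at 369 nm: hc/λ = (6.626×10⁻³⁴)(2.998×10⁸)/(369×10⁻⁹) = 5.383×10⁻¹⁹ J.
Energy delivered: (71.8 mW)(5724 s) = 411.0 J.
Photons incident: 411.0 / 5.383×10⁻¹⁹ = 7.635×10²⁰, i.e. 7.635×10²⁰/6.022×10²³ = 0.001268 mol.
Fraction absorbed: 1 − 49.2/100 = 0.5080.
Photons absorbed: 0.5080 × 0.001268 = 6.441×10⁻⁴ mol.
Product: Φ × n_abs = 0.11 × 6.441×10⁻⁴ = 7.085×10⁻⁵ mol.
Mass: 7.085×10⁻⁵ × 182.2 = 0.01291 g = 12.9 mg.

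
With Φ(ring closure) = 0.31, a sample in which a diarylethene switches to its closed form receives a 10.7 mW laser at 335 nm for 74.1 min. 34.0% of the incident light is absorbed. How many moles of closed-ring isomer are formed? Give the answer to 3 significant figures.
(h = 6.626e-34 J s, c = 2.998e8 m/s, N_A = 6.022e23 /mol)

Photon energy at 335 nm: hc/λ = (6.626e-34)(2.998e8)/(335e-9) = 5.930e-19 J.
Energy delivered: (10.7 mW)(4446 s) = 47.57 J.
Photons incident: 47.57 / 5.930e-19 = 8.022e19, i.e. 8.022e19/6.022e23 = 1.332e-4 mol.
Photons absorbed: 0.340 × 1.332e-4 = 4.529e-5 mol.
Product: Φ × n_abs = 0.31 × 4.529e-5 = 1.404e-5 mol.

1.40e-5 mol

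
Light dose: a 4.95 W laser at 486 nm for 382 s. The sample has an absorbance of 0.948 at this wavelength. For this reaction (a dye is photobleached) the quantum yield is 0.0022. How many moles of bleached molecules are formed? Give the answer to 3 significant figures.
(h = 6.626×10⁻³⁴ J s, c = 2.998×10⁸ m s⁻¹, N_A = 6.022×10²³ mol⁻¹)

1.50×10⁻⁵ mol

Photon energy at 486 nm: hc/λ = (6.626×10⁻³⁴)(2.998×10⁸)/(486×10⁻⁹) = 4.087×10⁻¹⁹ J.
Energy delivered: (4.95 W)(382 s) = 1891 J.
Photons incident: 1891 / 4.087×10⁻¹⁹ = 4.627×10²¹, i.e. 4.627×10²¹/6.022×10²³ = 0.007683 mol.
Fraction absorbed: 1 − 10^(−0.948) = 0.8873.
Photons absorbed: 0.8873 × 0.007683 = 0.006817 mol.
Product: Φ × n_abs = 0.0022 × 0.006817 = 1.500×10⁻⁵ mol.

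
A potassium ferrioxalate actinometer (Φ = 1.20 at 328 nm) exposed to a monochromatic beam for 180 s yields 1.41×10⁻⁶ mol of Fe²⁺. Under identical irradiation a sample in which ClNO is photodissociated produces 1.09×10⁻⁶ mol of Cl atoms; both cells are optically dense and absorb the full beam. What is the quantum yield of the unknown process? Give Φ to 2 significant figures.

Φ = 0.93

Photons absorbed by the actinometer: 1.41×10⁻⁶ / 1.20 = 1.175×10⁻⁶ mol.
Φ(unknown) = 1.09×10⁻⁶ / 1.175×10⁻⁶ = 0.93.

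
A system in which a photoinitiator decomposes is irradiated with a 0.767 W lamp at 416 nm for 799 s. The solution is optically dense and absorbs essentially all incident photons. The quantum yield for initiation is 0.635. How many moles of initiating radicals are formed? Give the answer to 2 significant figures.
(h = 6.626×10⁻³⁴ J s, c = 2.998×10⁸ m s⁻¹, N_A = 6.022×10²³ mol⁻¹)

0.0014 mol

Photon energy at 416 nm: hc/λ = (6.626×10⁻³⁴)(2.998×10⁸)/(416×10⁻⁹) = 4.775×10⁻¹⁹ J.
Energy delivered: (0.767 W)(799 s) = 612.8 J.
Photons incident: 612.8 / 4.775×10⁻¹⁹ = 1.283×10²¹, i.e. 1.283×10²¹/6.022×10²³ = 0.002131 mol.
Product: Φ × n_abs = 0.635 × 0.002131 = 0.001353 mol.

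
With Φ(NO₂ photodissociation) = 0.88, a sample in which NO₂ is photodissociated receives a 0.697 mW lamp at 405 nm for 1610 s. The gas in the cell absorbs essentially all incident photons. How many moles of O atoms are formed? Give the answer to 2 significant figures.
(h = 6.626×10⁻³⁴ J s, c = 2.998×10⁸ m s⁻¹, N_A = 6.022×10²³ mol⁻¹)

Photon energy at 405 nm: hc/λ = (6.626×10⁻³⁴)(2.998×10⁸)/(405×10⁻⁹) = 4.905×10⁻¹⁹ J.
Energy delivered: (0.697 mW)(1610 s) = 1.122 J.
Photons incident: 1.122 / 4.905×10⁻¹⁹ = 2.287×10¹⁸, i.e. 2.287×10¹⁸/6.022×10²³ = 3.798×10⁻⁶ mol.
Product: Φ × n_abs = 0.88 × 3.798×10⁻⁶ = 3.342×10⁻⁶ mol.

3.3×10⁻⁶ mol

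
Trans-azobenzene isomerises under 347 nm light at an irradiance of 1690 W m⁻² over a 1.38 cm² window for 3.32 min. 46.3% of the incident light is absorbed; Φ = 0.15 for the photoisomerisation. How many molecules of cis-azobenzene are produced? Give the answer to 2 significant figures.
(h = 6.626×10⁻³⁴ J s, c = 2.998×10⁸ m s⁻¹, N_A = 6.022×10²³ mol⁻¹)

5.6×10¹⁸ molecules

Photon energy at 347 nm: hc/λ = (6.626×10⁻³⁴)(2.998×10⁸)/(347×10⁻⁹) = 5.725×10⁻¹⁹ J.
Energy delivered: (1690 W m⁻²)(1.38×10⁻⁴ m²)(199.2 s) = 46.46 J.
Photons incident: 46.46 / 5.725×10⁻¹⁹ = 8.115×10¹⁹, i.e. 8.115×10¹⁹/6.022×10²³ = 1.348×10⁻⁴ mol.
Photons absorbed: 0.463 × 1.348×10⁻⁴ = 6.241×10⁻⁵ mol.
Product: Φ × n_abs = 0.15 × 6.241×10⁻⁵ = 9.361×10⁻⁶ mol.
As a count: 9.361×10⁻⁶ × 6.022×10²³ = 5.6×10¹⁸.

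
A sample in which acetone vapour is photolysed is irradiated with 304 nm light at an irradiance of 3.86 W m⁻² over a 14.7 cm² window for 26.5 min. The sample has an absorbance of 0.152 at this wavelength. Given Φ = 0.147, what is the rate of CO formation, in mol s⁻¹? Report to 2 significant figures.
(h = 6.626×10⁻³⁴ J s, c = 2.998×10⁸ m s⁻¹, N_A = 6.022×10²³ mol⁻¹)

6.3×10⁻¹⁰ mol s⁻¹

Photon energy at 304 nm: hc/λ = (6.626×10⁻³⁴)(2.998×10⁸)/(304×10⁻⁹) = 6.534×10⁻¹⁹ J.
Energy delivered: (3.86 W m⁻²)(14.7×10⁻⁴ m²)(1590 s) = 9.022 J.
Photons incident: 9.022 / 6.534×10⁻¹⁹ = 1.381×10¹⁹, i.e. 1.381×10¹⁹/6.022×10²³ = 2.293×10⁻⁵ mol.
Fraction absorbed: 1 − 10^(−0.152) = 0.2953.
Photons absorbed: 0.2953 × 2.293×10⁻⁵ = 6.771×10⁻⁶ mol.
Product formed: 0.147 × 6.771×10⁻⁶ = 9.953×10⁻⁷ mol.
Rate: 9.953×10⁻⁷ / 1590 s = 6.3×10⁻¹⁰ mol s⁻¹.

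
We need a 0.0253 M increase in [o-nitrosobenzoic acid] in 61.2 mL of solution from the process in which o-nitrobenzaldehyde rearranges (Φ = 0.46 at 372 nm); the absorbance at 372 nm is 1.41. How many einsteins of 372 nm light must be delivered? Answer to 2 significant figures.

0.0035 einstein

Product: (0.0253 M)(0.0612 L) = 0.001548 mol.
Photons that must be absorbed: 0.001548 / 0.46 = 0.003365 mol.
Fraction absorbed: 1 − 10^(−1.41) = 0.9611.
Incident photons needed: 0.003365 / 0.9611 = 0.003501 mol.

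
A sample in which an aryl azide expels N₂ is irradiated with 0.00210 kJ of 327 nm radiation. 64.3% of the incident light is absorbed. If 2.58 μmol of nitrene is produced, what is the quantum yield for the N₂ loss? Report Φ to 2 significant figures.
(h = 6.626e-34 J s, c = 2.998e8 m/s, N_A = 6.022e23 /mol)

Product: 2.58 μmol = 2.58e-6 mol.
Photon energy at 327 nm: hc/λ = (6.626e-34)(2.998e8)/(327e-9) = 6.075e-19 J.
Incident energy: 0.00210 kJ = 2.10 J.
Photons incident: 2.10 / 6.075e-19 = 3.457e18, i.e. 3.457e18/6.022e23 = 5.741e-6 mol.
Photons absorbed: 0.643 × 5.741e-6 = 3.691e-6 mol.
Φ = 2.58e-6 mol / 3.691e-6 mol photons = 0.70.

Φ = 0.70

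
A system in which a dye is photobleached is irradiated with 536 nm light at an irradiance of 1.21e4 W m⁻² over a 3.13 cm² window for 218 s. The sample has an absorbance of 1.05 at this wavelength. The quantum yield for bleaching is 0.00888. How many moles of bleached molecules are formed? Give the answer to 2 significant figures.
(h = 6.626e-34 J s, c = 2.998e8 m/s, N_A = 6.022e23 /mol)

Photon energy at 536 nm: hc/λ = (6.626e-34)(2.998e8)/(536e-9) = 3.706e-19 J.
Energy delivered: (1.21e4 W m⁻²)(3.13e-4 m²)(218 s) = 825.6 J.
Photons incident: 825.6 / 3.706e-19 = 2.228e21, i.e. 2.228e21/6.022e23 = 0.003700 mol.
Fraction absorbed: 1 − 10^(−1.05) = 0.9109.
Photons absorbed: 0.9109 × 0.003700 = 0.003370 mol.
Product: Φ × n_abs = 0.00888 × 0.003370 = 2.993e-5 mol.

3.0e-5 mol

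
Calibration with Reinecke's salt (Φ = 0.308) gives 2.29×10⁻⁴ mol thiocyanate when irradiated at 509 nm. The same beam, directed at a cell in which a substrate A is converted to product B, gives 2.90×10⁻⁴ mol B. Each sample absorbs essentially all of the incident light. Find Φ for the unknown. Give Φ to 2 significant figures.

Photons absorbed by the actinometer: 2.29×10⁻⁴ / 0.308 = 7.435×10⁻⁴ mol.
Φ(unknown) = 2.90×10⁻⁴ / 7.435×10⁻⁴ = 0.39.

Φ = 0.39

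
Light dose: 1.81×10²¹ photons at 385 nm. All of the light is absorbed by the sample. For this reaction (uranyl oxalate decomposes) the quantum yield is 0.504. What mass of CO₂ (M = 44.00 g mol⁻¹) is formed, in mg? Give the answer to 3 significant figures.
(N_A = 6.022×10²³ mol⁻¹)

66.7 mg

Moles of photons: 1.81×10²¹ / 6.022×10²³ = 0.003006 mol.
Product: Φ × n_abs = 0.504 × 0.003006 = 0.001515 mol.
Mass: 0.001515 × 44.00 = 0.06666 g = 66.7 mg.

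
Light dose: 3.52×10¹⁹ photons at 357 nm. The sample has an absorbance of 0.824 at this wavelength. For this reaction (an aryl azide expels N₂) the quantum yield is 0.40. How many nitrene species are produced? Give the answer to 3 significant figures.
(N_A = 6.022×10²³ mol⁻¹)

1.20×10¹⁹ species

Moles of photons: 3.52×10¹⁹ / 6.022×10²³ = 5.845×10⁻⁵ mol.
Fraction absorbed: 1 − 10^(−0.824) = 0.8500.
Photons absorbed: 0.8500 × 5.845×10⁻⁵ = 4.968×10⁻⁵ mol.
Product: Φ × n_abs = 0.40 × 4.968×10⁻⁵ = 1.987×10⁻⁵ mol.
As a count: 1.987×10⁻⁵ × 6.022×10²³ = 1.20×10¹⁹.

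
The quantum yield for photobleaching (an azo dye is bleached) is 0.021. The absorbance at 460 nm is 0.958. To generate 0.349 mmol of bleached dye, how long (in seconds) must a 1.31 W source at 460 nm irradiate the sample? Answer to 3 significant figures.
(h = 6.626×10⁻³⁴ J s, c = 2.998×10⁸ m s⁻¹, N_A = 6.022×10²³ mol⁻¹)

t ≈ 3710 s

Product: 0.349 mmol = 3.49×10⁻⁴ mol.
Photons that must be absorbed: 3.49×10⁻⁴ / 0.021 = 0.01662 mol.
Fraction absorbed: 1 − 10^(−0.958) = 0.8898.
Incident photons needed: 0.01662 / 0.8898 = 0.01868 mol.
Photon energy: hc/λ = 4.318×10⁻¹⁹ J; per mole, 2.600×10⁵ J mol⁻¹.
Energy required: 0.01868 × 2.600×10⁵ = 4857 J.
Time: 4857 J / 1.31 W = 3710 s.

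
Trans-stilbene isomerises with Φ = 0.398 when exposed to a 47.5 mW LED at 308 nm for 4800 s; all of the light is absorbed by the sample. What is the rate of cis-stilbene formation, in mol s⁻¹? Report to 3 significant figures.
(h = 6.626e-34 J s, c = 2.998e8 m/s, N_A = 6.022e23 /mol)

4.87e-8 mol s⁻¹

Photon energy at 308 nm: hc/λ = (6.626e-34)(2.998e8)/(308e-9) = 6.450e-19 J.
Energy delivered: (47.5 mW)(4800 s) = 228.0 J.
Photons incident: 228.0 / 6.450e-19 = 3.535e20, i.e. 3.535e20/6.022e23 = 5.870e-4 mol.
Product formed: 0.398 × 5.870e-4 = 2.336e-4 mol.
Rate: 2.336e-4 / 4800 s = 4.87e-8 mol s⁻¹.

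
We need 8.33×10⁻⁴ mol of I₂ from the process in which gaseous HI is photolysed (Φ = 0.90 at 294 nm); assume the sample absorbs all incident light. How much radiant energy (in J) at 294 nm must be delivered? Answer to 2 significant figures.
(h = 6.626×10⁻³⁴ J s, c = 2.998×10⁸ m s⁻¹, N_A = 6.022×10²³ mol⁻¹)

Photons that must be absorbed: 8.33×10⁻⁴ / 0.90 = 9.256×10⁻⁴ mol.
Photon energy: hc/λ = 6.757×10⁻¹⁹ J; per mole, 4.069×10⁵ J mol⁻¹.
Energy required: 9.256×10⁻⁴ × 4.069×10⁵ = 380 J.

380 J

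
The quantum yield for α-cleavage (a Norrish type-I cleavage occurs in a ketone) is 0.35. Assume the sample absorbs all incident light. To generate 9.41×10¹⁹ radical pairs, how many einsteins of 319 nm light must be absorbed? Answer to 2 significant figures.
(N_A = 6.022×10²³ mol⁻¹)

Product: 9.41×10¹⁹ / 6.022×10²³ = 1.563×10⁻⁴ mol.
Photons that must be absorbed: 1.563×10⁻⁴ / 0.35 = 4.466×10⁻⁴ mol.

4.5×10⁻⁴ einstein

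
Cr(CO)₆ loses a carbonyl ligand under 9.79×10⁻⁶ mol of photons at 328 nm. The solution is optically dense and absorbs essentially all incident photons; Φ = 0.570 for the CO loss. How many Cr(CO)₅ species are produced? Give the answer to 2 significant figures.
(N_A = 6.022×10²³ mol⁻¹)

Product: Φ × n_abs = 0.570 × 9.79×10⁻⁶ = 5.580×10⁻⁶ mol.
As a count: 5.580×10⁻⁶ × 6.022×10²³ = 3.4×10¹⁸.

3.4×10¹⁸ species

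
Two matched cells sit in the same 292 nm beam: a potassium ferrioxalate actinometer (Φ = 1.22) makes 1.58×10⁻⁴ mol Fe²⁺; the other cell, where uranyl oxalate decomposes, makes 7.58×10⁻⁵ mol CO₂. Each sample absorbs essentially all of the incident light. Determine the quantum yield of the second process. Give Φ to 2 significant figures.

Photons absorbed by the actinometer: 1.58×10⁻⁴ / 1.22 = 1.295×10⁻⁴ mol.
Φ(unknown) = 7.58×10⁻⁵ / 1.295×10⁻⁴ = 0.59.

Φ = 0.59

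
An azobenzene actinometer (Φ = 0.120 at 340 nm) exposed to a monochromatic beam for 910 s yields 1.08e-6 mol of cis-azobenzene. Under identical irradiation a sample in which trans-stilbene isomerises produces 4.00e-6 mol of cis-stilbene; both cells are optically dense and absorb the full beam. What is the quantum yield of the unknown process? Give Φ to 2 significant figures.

Photons absorbed by the actinometer: 1.08e-6 / 0.120 = 9.000e-6 mol.
Φ(unknown) = 4.00e-6 / 9.000e-6 = 0.44.

Φ = 0.44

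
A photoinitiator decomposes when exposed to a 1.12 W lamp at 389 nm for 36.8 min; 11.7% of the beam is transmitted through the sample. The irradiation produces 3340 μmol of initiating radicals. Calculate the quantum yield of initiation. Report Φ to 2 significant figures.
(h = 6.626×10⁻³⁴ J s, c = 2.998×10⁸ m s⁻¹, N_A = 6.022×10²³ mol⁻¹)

Φ = 0.47

Product: 3340 μmol = 0.00334 mol.
Photon energy at 389 nm: hc/λ = (6.626×10⁻³⁴)(2.998×10⁸)/(389×10⁻⁹) = 5.107×10⁻¹⁹ J.
Energy delivered: (1.12 W)(2208 s) = 2473 J.
Photons incident: 2473 / 5.107×10⁻¹⁹ = 4.842×10²¹, i.e. 4.842×10²¹/6.022×10²³ = 0.008041 mol.
Fraction absorbed: 1 − 11.7/100 = 0.8830.
Photons absorbed: 0.8830 × 0.008041 = 0.007100 mol.
Φ = 0.00334 mol / 0.007100 mol photons = 0.47.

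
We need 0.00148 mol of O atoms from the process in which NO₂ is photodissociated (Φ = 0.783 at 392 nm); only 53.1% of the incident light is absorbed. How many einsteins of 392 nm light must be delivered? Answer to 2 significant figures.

0.0036 einstein

Photons that must be absorbed: 0.00148 / 0.783 = 0.001890 mol.
Incident photons needed: 0.001890 / 0.531 = 0.003559 mol.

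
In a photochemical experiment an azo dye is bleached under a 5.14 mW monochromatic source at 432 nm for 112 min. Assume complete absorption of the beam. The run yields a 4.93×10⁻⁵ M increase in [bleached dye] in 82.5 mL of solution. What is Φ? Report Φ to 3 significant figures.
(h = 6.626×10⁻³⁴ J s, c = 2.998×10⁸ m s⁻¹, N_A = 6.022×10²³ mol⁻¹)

Φ = 0.0326

Product: (4.93×10⁻⁵ M)(0.0825 L) = 4.067×10⁻⁶ mol.
Photon energy at 432 nm: hc/λ = (6.626×10⁻³⁴)(2.998×10⁸)/(432×10⁻⁹) = 4.598×10⁻¹⁹ J.
Energy delivered: (5.14 mW)(6720 s) = 34.54 J.
Photons incident: 34.54 / 4.598×10⁻¹⁹ = 7.512×10¹⁹, i.e. 7.512×10¹⁹/6.022×10²³ = 1.247×10⁻⁴ mol.
Φ = 4.067×10⁻⁶ mol / 1.247×10⁻⁴ mol photons = 0.0326.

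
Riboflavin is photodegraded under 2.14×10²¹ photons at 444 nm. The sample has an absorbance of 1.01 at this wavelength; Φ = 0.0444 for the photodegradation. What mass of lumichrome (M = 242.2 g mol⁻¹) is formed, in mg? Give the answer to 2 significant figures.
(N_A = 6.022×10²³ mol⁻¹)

Moles of photons: 2.14×10²¹ / 6.022×10²³ = 0.003554 mol.
Fraction absorbed: 1 − 10^(−1.01) = 0.9023.
Photons absorbed: 0.9023 × 0.003554 = 0.003207 mol.
Product: Φ × n_abs = 0.0444 × 0.003207 = 1.424×10⁻⁴ mol.
Mass: 1.424×10⁻⁴ × 242.2 = 0.03449 g = 34 mg.

34 mg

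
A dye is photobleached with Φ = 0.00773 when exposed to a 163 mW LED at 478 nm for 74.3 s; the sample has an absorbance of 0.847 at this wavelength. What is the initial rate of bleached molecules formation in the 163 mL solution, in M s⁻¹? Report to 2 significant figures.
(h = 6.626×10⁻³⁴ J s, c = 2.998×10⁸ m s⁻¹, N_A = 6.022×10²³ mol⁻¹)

Photon energy at 478 nm: hc/λ = (6.626×10⁻³⁴)(2.998×10⁸)/(478×10⁻⁹) = 4.156×10⁻¹⁹ J.
Energy delivered: (163 mW)(74.3 s) = 12.11 J.
Photons incident: 12.11 / 4.156×10⁻¹⁹ = 2.914×10¹⁹, i.e. 2.914×10¹⁹/6.022×10²³ = 4.839×10⁻⁵ mol.
Fraction absorbed: 1 − 10^(−0.847) = 0.8578.
Photons absorbed: 0.8578 × 4.839×10⁻⁵ = 4.151×10⁻⁵ mol.
Product formed: 0.00773 × 4.151×10⁻⁵ = 3.209×10⁻⁷ mol.
Rate: 3.209×10⁻⁷ mol / (74.3 s × 0.163 L) = 2.6×10⁻⁸ M s⁻¹.

2.6×10⁻⁸ M s⁻¹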